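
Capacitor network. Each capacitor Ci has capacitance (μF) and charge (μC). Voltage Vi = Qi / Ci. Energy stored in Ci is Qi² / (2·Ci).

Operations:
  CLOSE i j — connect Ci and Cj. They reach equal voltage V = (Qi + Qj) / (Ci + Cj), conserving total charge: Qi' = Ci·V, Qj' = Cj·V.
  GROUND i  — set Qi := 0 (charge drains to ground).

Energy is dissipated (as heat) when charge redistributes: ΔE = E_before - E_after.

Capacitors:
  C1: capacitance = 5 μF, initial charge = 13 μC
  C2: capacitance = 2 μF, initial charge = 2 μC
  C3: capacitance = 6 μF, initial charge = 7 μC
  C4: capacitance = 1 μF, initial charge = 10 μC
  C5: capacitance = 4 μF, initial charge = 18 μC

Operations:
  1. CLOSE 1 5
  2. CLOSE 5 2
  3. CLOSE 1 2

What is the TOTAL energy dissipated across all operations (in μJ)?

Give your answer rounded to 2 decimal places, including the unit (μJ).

Initial: C1(5μF, Q=13μC, V=2.60V), C2(2μF, Q=2μC, V=1.00V), C3(6μF, Q=7μC, V=1.17V), C4(1μF, Q=10μC, V=10.00V), C5(4μF, Q=18μC, V=4.50V)
Op 1: CLOSE 1-5: Q_total=31.00, C_total=9.00, V=3.44; Q1=17.22, Q5=13.78; dissipated=4.011
Op 2: CLOSE 5-2: Q_total=15.78, C_total=6.00, V=2.63; Q5=10.52, Q2=5.26; dissipated=3.984
Op 3: CLOSE 1-2: Q_total=22.48, C_total=7.00, V=3.21; Q1=16.06, Q2=6.42; dissipated=0.474
Total dissipated: 8.469 μJ

Answer: 8.47 μJ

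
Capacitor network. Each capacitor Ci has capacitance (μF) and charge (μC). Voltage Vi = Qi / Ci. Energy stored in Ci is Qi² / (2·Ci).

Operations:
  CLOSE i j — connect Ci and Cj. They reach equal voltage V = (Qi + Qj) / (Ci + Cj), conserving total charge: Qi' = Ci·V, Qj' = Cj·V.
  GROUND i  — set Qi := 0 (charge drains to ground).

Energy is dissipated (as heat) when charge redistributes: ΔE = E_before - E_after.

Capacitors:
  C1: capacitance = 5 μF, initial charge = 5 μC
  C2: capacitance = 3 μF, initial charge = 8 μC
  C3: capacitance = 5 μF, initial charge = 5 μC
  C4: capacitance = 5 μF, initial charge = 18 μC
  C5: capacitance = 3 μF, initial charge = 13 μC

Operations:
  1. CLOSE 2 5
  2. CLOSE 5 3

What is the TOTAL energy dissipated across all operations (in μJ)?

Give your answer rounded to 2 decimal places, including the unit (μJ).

Answer: 7.94 μJ

Derivation:
Initial: C1(5μF, Q=5μC, V=1.00V), C2(3μF, Q=8μC, V=2.67V), C3(5μF, Q=5μC, V=1.00V), C4(5μF, Q=18μC, V=3.60V), C5(3μF, Q=13μC, V=4.33V)
Op 1: CLOSE 2-5: Q_total=21.00, C_total=6.00, V=3.50; Q2=10.50, Q5=10.50; dissipated=2.083
Op 2: CLOSE 5-3: Q_total=15.50, C_total=8.00, V=1.94; Q5=5.81, Q3=9.69; dissipated=5.859
Total dissipated: 7.943 μJ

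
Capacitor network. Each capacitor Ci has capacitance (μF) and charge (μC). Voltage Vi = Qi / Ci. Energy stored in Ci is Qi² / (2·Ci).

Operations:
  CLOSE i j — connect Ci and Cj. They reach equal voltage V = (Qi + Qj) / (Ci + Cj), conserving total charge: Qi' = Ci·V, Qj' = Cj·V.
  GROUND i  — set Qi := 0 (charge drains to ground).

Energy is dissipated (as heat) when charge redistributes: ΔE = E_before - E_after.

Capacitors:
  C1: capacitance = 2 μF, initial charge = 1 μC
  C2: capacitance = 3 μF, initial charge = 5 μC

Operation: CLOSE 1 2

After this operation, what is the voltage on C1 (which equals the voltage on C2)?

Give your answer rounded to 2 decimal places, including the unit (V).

Answer: 1.20 V

Derivation:
Initial: C1(2μF, Q=1μC, V=0.50V), C2(3μF, Q=5μC, V=1.67V)
Op 1: CLOSE 1-2: Q_total=6.00, C_total=5.00, V=1.20; Q1=2.40, Q2=3.60; dissipated=0.817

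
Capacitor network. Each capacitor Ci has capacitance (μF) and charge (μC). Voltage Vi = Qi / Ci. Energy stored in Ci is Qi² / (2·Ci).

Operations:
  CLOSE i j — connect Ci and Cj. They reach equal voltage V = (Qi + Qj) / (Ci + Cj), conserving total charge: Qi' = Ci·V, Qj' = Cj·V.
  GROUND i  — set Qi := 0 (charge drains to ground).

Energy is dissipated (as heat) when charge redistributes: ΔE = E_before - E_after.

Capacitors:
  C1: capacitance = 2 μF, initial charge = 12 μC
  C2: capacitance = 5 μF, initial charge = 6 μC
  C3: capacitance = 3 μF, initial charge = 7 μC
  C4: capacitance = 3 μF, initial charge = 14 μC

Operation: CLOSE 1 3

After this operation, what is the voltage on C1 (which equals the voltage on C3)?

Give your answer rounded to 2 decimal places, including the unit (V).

Answer: 3.80 V

Derivation:
Initial: C1(2μF, Q=12μC, V=6.00V), C2(5μF, Q=6μC, V=1.20V), C3(3μF, Q=7μC, V=2.33V), C4(3μF, Q=14μC, V=4.67V)
Op 1: CLOSE 1-3: Q_total=19.00, C_total=5.00, V=3.80; Q1=7.60, Q3=11.40; dissipated=8.067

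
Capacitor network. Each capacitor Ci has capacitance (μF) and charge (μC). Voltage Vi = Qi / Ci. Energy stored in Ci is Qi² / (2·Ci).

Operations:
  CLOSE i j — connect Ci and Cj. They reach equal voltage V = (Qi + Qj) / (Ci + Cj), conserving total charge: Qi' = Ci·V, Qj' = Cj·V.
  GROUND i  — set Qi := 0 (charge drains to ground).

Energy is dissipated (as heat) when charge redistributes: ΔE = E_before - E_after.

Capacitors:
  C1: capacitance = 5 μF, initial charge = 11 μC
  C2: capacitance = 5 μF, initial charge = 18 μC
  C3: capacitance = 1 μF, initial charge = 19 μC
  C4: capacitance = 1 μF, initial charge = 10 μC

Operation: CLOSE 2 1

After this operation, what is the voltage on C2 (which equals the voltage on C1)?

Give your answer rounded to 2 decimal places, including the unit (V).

Initial: C1(5μF, Q=11μC, V=2.20V), C2(5μF, Q=18μC, V=3.60V), C3(1μF, Q=19μC, V=19.00V), C4(1μF, Q=10μC, V=10.00V)
Op 1: CLOSE 2-1: Q_total=29.00, C_total=10.00, V=2.90; Q2=14.50, Q1=14.50; dissipated=2.450

Answer: 2.90 V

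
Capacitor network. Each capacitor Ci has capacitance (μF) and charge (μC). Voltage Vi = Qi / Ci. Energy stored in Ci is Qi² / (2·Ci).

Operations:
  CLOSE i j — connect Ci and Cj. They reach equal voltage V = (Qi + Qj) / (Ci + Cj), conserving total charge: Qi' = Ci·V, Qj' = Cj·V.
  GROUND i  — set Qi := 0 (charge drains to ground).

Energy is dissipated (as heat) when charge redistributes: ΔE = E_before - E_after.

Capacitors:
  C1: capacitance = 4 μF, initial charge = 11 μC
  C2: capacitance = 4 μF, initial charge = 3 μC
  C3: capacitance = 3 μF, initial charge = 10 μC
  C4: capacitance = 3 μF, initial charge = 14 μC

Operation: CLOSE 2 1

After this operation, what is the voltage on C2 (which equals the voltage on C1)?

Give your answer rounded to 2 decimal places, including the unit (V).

Answer: 1.75 V

Derivation:
Initial: C1(4μF, Q=11μC, V=2.75V), C2(4μF, Q=3μC, V=0.75V), C3(3μF, Q=10μC, V=3.33V), C4(3μF, Q=14μC, V=4.67V)
Op 1: CLOSE 2-1: Q_total=14.00, C_total=8.00, V=1.75; Q2=7.00, Q1=7.00; dissipated=4.000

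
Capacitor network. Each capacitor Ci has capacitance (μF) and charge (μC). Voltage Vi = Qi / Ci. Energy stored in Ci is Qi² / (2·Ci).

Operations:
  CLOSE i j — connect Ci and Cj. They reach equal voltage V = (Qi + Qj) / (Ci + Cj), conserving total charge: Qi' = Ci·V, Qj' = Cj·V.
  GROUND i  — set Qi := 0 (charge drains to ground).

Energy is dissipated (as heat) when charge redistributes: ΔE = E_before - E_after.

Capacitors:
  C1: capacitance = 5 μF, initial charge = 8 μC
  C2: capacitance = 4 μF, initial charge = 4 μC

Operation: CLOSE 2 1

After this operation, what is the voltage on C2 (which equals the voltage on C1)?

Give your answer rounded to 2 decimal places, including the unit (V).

Initial: C1(5μF, Q=8μC, V=1.60V), C2(4μF, Q=4μC, V=1.00V)
Op 1: CLOSE 2-1: Q_total=12.00, C_total=9.00, V=1.33; Q2=5.33, Q1=6.67; dissipated=0.400

Answer: 1.33 V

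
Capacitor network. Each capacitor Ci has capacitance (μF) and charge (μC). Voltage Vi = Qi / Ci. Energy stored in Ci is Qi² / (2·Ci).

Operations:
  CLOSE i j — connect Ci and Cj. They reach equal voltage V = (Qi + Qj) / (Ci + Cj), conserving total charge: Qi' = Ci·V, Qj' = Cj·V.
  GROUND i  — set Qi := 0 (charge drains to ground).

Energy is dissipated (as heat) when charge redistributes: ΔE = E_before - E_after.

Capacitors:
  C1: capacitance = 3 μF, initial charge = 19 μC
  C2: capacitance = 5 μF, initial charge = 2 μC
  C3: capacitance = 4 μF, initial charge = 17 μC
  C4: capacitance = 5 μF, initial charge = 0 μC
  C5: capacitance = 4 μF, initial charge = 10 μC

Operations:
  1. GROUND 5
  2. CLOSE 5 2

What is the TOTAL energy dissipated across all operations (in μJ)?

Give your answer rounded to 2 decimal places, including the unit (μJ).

Answer: 12.68 μJ

Derivation:
Initial: C1(3μF, Q=19μC, V=6.33V), C2(5μF, Q=2μC, V=0.40V), C3(4μF, Q=17μC, V=4.25V), C4(5μF, Q=0μC, V=0.00V), C5(4μF, Q=10μC, V=2.50V)
Op 1: GROUND 5: Q5=0; energy lost=12.500
Op 2: CLOSE 5-2: Q_total=2.00, C_total=9.00, V=0.22; Q5=0.89, Q2=1.11; dissipated=0.178
Total dissipated: 12.678 μJ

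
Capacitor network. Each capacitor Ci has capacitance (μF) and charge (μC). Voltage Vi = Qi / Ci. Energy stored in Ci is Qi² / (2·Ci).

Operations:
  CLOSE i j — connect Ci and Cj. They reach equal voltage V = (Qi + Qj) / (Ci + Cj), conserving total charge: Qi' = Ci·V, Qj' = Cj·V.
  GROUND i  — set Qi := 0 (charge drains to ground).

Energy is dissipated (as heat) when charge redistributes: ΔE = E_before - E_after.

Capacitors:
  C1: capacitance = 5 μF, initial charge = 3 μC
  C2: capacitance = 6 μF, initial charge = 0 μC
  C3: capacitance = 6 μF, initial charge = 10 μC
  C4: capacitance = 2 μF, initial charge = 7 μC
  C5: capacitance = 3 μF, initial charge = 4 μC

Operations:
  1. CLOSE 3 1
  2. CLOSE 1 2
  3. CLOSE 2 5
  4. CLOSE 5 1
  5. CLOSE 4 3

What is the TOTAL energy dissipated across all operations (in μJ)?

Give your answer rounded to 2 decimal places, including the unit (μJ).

Answer: 8.19 μJ

Derivation:
Initial: C1(5μF, Q=3μC, V=0.60V), C2(6μF, Q=0μC, V=0.00V), C3(6μF, Q=10μC, V=1.67V), C4(2μF, Q=7μC, V=3.50V), C5(3μF, Q=4μC, V=1.33V)
Op 1: CLOSE 3-1: Q_total=13.00, C_total=11.00, V=1.18; Q3=7.09, Q1=5.91; dissipated=1.552
Op 2: CLOSE 1-2: Q_total=5.91, C_total=11.00, V=0.54; Q1=2.69, Q2=3.22; dissipated=1.905
Op 3: CLOSE 2-5: Q_total=7.22, C_total=9.00, V=0.80; Q2=4.82, Q5=2.41; dissipated=0.634
Op 4: CLOSE 5-1: Q_total=5.09, C_total=8.00, V=0.64; Q5=1.91, Q1=3.18; dissipated=0.066
Op 5: CLOSE 4-3: Q_total=14.09, C_total=8.00, V=1.76; Q4=3.52, Q3=10.57; dissipated=4.030
Total dissipated: 8.186 μJ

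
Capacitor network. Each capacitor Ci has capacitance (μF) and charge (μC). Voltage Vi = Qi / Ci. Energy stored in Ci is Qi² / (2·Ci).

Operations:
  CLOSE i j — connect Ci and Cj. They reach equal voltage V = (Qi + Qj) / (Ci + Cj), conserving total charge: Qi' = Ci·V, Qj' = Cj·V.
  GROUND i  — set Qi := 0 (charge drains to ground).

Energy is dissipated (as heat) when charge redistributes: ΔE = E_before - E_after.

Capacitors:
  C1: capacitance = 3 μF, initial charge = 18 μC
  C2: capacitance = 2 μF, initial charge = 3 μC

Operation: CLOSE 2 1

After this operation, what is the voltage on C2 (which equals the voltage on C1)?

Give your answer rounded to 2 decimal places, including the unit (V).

Initial: C1(3μF, Q=18μC, V=6.00V), C2(2μF, Q=3μC, V=1.50V)
Op 1: CLOSE 2-1: Q_total=21.00, C_total=5.00, V=4.20; Q2=8.40, Q1=12.60; dissipated=12.150

Answer: 4.20 V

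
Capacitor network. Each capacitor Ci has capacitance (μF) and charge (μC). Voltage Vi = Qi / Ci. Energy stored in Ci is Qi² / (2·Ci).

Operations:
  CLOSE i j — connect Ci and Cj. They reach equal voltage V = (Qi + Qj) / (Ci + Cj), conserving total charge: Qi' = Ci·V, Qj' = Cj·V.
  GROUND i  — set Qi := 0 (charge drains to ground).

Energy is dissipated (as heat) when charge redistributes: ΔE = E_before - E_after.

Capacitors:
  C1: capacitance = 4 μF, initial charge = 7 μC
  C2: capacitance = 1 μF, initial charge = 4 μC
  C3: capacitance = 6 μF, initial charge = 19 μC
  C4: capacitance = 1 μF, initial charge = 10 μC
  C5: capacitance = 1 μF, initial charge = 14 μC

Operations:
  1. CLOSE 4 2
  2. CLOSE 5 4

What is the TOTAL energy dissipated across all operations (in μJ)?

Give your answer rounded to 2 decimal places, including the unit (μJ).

Answer: 21.25 μJ

Derivation:
Initial: C1(4μF, Q=7μC, V=1.75V), C2(1μF, Q=4μC, V=4.00V), C3(6μF, Q=19μC, V=3.17V), C4(1μF, Q=10μC, V=10.00V), C5(1μF, Q=14μC, V=14.00V)
Op 1: CLOSE 4-2: Q_total=14.00, C_total=2.00, V=7.00; Q4=7.00, Q2=7.00; dissipated=9.000
Op 2: CLOSE 5-4: Q_total=21.00, C_total=2.00, V=10.50; Q5=10.50, Q4=10.50; dissipated=12.250
Total dissipated: 21.250 μJ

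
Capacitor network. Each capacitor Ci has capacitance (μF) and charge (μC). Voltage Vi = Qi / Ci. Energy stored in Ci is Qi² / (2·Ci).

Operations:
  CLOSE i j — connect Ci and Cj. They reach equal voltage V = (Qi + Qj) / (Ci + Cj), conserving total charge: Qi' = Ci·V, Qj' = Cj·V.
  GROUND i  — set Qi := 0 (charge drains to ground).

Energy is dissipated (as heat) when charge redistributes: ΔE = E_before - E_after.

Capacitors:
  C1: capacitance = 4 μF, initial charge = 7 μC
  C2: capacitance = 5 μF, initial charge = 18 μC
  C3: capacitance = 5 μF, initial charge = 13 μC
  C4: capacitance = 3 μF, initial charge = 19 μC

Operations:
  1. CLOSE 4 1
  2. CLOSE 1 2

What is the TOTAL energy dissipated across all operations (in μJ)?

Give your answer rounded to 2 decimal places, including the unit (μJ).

Initial: C1(4μF, Q=7μC, V=1.75V), C2(5μF, Q=18μC, V=3.60V), C3(5μF, Q=13μC, V=2.60V), C4(3μF, Q=19μC, V=6.33V)
Op 1: CLOSE 4-1: Q_total=26.00, C_total=7.00, V=3.71; Q4=11.14, Q1=14.86; dissipated=18.006
Op 2: CLOSE 1-2: Q_total=32.86, C_total=9.00, V=3.65; Q1=14.60, Q2=18.25; dissipated=0.015
Total dissipated: 18.020 μJ

Answer: 18.02 μJ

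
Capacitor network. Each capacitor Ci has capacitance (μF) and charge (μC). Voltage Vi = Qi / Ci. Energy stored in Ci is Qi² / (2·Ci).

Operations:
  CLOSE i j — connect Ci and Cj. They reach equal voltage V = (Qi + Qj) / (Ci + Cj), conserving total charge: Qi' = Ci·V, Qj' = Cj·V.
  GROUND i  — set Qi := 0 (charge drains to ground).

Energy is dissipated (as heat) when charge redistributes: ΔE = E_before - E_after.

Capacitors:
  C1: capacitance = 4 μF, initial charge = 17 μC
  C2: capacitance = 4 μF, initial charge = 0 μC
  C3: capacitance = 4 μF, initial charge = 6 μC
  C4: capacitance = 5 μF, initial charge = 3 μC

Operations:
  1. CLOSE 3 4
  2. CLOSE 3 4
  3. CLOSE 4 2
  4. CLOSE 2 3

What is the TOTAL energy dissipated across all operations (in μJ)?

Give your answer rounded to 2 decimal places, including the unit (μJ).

Initial: C1(4μF, Q=17μC, V=4.25V), C2(4μF, Q=0μC, V=0.00V), C3(4μF, Q=6μC, V=1.50V), C4(5μF, Q=3μC, V=0.60V)
Op 1: CLOSE 3-4: Q_total=9.00, C_total=9.00, V=1.00; Q3=4.00, Q4=5.00; dissipated=0.900
Op 2: CLOSE 3-4: Q_total=9.00, C_total=9.00, V=1.00; Q3=4.00, Q4=5.00; dissipated=0.000
Op 3: CLOSE 4-2: Q_total=5.00, C_total=9.00, V=0.56; Q4=2.78, Q2=2.22; dissipated=1.111
Op 4: CLOSE 2-3: Q_total=6.22, C_total=8.00, V=0.78; Q2=3.11, Q3=3.11; dissipated=0.198
Total dissipated: 2.209 μJ

Answer: 2.21 μJ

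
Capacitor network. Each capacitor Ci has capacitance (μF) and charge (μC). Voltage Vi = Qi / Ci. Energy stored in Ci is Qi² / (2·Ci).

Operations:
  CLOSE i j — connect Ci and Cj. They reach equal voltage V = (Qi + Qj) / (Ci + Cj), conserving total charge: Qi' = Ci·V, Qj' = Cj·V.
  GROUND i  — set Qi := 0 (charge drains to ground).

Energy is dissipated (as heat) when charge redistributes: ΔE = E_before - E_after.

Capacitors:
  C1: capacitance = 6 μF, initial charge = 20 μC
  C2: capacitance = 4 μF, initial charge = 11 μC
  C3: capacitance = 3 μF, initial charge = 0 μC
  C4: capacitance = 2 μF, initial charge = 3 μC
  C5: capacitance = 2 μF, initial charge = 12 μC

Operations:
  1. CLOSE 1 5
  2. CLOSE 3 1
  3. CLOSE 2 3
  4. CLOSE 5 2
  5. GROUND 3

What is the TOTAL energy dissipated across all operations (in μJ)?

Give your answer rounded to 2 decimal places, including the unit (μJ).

Initial: C1(6μF, Q=20μC, V=3.33V), C2(4μF, Q=11μC, V=2.75V), C3(3μF, Q=0μC, V=0.00V), C4(2μF, Q=3μC, V=1.50V), C5(2μF, Q=12μC, V=6.00V)
Op 1: CLOSE 1-5: Q_total=32.00, C_total=8.00, V=4.00; Q1=24.00, Q5=8.00; dissipated=5.333
Op 2: CLOSE 3-1: Q_total=24.00, C_total=9.00, V=2.67; Q3=8.00, Q1=16.00; dissipated=16.000
Op 3: CLOSE 2-3: Q_total=19.00, C_total=7.00, V=2.71; Q2=10.86, Q3=8.14; dissipated=0.006
Op 4: CLOSE 5-2: Q_total=18.86, C_total=6.00, V=3.14; Q5=6.29, Q2=12.57; dissipated=1.102
Op 5: GROUND 3: Q3=0; energy lost=11.051
Total dissipated: 33.492 μJ

Answer: 33.49 μJ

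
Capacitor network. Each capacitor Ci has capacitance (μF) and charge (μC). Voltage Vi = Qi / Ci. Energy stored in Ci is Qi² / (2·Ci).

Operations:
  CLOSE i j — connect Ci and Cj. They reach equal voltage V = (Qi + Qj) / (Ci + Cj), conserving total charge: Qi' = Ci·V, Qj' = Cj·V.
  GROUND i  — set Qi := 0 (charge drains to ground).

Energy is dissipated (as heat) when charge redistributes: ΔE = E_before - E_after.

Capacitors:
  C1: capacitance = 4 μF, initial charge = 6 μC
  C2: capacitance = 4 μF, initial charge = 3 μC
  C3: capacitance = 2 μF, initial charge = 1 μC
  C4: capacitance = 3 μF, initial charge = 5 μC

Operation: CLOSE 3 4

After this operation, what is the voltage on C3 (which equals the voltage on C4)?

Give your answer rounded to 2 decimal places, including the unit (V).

Initial: C1(4μF, Q=6μC, V=1.50V), C2(4μF, Q=3μC, V=0.75V), C3(2μF, Q=1μC, V=0.50V), C4(3μF, Q=5μC, V=1.67V)
Op 1: CLOSE 3-4: Q_total=6.00, C_total=5.00, V=1.20; Q3=2.40, Q4=3.60; dissipated=0.817

Answer: 1.20 V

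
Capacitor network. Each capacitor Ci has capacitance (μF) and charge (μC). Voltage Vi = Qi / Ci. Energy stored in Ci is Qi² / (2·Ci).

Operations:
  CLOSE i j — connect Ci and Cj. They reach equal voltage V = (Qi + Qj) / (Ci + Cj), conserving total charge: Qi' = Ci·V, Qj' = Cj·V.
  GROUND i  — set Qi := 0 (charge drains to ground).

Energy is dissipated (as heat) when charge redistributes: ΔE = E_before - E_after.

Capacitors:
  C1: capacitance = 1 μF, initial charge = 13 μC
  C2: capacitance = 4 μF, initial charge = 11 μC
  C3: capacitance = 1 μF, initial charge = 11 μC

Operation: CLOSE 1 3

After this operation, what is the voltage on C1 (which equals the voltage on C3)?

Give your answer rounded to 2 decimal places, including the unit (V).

Answer: 12.00 V

Derivation:
Initial: C1(1μF, Q=13μC, V=13.00V), C2(4μF, Q=11μC, V=2.75V), C3(1μF, Q=11μC, V=11.00V)
Op 1: CLOSE 1-3: Q_total=24.00, C_total=2.00, V=12.00; Q1=12.00, Q3=12.00; dissipated=1.000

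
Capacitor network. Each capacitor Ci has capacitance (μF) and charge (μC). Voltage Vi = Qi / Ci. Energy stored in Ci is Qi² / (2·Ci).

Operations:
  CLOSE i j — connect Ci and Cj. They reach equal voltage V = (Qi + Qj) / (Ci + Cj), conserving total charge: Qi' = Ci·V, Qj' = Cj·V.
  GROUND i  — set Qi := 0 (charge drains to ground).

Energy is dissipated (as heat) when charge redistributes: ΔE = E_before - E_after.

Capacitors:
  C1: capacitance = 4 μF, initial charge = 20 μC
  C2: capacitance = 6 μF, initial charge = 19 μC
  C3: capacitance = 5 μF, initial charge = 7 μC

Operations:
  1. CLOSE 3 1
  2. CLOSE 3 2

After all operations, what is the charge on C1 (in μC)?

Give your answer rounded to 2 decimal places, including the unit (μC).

Answer: 12.00 μC

Derivation:
Initial: C1(4μF, Q=20μC, V=5.00V), C2(6μF, Q=19μC, V=3.17V), C3(5μF, Q=7μC, V=1.40V)
Op 1: CLOSE 3-1: Q_total=27.00, C_total=9.00, V=3.00; Q3=15.00, Q1=12.00; dissipated=14.400
Op 2: CLOSE 3-2: Q_total=34.00, C_total=11.00, V=3.09; Q3=15.45, Q2=18.55; dissipated=0.038
Final charges: Q1=12.00, Q2=18.55, Q3=15.45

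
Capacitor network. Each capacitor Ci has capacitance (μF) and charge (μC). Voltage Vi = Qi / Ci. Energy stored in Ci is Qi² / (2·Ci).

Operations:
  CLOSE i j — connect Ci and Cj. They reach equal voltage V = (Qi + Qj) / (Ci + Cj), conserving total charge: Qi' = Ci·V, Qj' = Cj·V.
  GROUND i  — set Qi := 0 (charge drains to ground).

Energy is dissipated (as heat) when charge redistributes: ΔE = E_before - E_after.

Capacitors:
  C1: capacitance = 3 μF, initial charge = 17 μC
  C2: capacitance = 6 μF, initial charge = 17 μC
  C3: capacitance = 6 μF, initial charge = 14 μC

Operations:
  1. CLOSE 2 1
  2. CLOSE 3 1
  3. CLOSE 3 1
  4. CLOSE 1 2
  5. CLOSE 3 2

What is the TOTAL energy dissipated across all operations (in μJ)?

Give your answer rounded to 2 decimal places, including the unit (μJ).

Answer: 11.66 μJ

Derivation:
Initial: C1(3μF, Q=17μC, V=5.67V), C2(6μF, Q=17μC, V=2.83V), C3(6μF, Q=14μC, V=2.33V)
Op 1: CLOSE 2-1: Q_total=34.00, C_total=9.00, V=3.78; Q2=22.67, Q1=11.33; dissipated=8.028
Op 2: CLOSE 3-1: Q_total=25.33, C_total=9.00, V=2.81; Q3=16.89, Q1=8.44; dissipated=2.086
Op 3: CLOSE 3-1: Q_total=25.33, C_total=9.00, V=2.81; Q3=16.89, Q1=8.44; dissipated=0.000
Op 4: CLOSE 1-2: Q_total=31.11, C_total=9.00, V=3.46; Q1=10.37, Q2=20.74; dissipated=0.927
Op 5: CLOSE 3-2: Q_total=37.63, C_total=12.00, V=3.14; Q3=18.81, Q2=18.81; dissipated=0.618
Total dissipated: 11.660 μJ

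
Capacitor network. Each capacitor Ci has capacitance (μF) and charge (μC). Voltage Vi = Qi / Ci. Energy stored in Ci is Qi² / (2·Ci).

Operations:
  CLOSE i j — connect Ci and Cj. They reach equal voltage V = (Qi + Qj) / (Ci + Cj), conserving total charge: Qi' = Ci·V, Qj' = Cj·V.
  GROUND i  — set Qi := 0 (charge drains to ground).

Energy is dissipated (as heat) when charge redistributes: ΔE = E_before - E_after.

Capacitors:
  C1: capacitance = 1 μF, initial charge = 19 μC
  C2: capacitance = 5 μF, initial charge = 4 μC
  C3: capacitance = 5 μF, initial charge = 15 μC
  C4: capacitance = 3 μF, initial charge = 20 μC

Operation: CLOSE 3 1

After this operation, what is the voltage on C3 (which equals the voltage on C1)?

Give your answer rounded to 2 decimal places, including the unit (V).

Answer: 5.67 V

Derivation:
Initial: C1(1μF, Q=19μC, V=19.00V), C2(5μF, Q=4μC, V=0.80V), C3(5μF, Q=15μC, V=3.00V), C4(3μF, Q=20μC, V=6.67V)
Op 1: CLOSE 3-1: Q_total=34.00, C_total=6.00, V=5.67; Q3=28.33, Q1=5.67; dissipated=106.667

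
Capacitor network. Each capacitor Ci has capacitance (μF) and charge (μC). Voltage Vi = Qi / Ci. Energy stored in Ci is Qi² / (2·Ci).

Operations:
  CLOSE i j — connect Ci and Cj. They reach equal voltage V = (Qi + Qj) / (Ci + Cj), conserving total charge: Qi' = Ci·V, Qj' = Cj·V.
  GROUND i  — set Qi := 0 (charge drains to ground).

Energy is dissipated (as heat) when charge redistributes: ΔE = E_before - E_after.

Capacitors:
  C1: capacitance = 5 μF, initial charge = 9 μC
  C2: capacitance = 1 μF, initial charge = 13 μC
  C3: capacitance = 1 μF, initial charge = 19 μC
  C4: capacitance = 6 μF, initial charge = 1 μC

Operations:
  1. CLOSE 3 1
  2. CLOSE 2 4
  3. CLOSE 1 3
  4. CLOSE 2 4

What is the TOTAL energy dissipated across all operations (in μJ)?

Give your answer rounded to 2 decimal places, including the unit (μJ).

Initial: C1(5μF, Q=9μC, V=1.80V), C2(1μF, Q=13μC, V=13.00V), C3(1μF, Q=19μC, V=19.00V), C4(6μF, Q=1μC, V=0.17V)
Op 1: CLOSE 3-1: Q_total=28.00, C_total=6.00, V=4.67; Q3=4.67, Q1=23.33; dissipated=123.267
Op 2: CLOSE 2-4: Q_total=14.00, C_total=7.00, V=2.00; Q2=2.00, Q4=12.00; dissipated=70.583
Op 3: CLOSE 1-3: Q_total=28.00, C_total=6.00, V=4.67; Q1=23.33, Q3=4.67; dissipated=0.000
Op 4: CLOSE 2-4: Q_total=14.00, C_total=7.00, V=2.00; Q2=2.00, Q4=12.00; dissipated=0.000
Total dissipated: 193.850 μJ

Answer: 193.85 μJ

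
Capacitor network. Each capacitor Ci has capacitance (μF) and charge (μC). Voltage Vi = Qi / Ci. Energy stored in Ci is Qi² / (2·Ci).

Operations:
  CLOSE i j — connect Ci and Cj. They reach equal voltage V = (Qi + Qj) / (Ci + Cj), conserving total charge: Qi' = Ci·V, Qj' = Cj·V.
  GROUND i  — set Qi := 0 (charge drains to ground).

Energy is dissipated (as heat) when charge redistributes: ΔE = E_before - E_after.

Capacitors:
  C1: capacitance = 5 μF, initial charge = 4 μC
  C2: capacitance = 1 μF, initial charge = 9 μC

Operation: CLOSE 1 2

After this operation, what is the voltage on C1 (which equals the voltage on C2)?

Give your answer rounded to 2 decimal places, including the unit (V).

Answer: 2.17 V

Derivation:
Initial: C1(5μF, Q=4μC, V=0.80V), C2(1μF, Q=9μC, V=9.00V)
Op 1: CLOSE 1-2: Q_total=13.00, C_total=6.00, V=2.17; Q1=10.83, Q2=2.17; dissipated=28.017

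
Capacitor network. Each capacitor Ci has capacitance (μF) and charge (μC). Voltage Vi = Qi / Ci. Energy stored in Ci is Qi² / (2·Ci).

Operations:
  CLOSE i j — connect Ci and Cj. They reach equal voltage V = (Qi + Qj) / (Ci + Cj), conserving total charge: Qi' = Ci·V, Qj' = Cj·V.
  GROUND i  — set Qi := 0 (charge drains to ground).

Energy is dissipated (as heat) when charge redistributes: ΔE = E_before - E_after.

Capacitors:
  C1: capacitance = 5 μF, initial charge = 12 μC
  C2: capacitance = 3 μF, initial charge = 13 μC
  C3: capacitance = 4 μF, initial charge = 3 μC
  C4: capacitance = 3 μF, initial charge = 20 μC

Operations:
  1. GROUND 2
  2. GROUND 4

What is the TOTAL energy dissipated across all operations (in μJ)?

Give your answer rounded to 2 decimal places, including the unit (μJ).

Initial: C1(5μF, Q=12μC, V=2.40V), C2(3μF, Q=13μC, V=4.33V), C3(4μF, Q=3μC, V=0.75V), C4(3μF, Q=20μC, V=6.67V)
Op 1: GROUND 2: Q2=0; energy lost=28.167
Op 2: GROUND 4: Q4=0; energy lost=66.667
Total dissipated: 94.833 μJ

Answer: 94.83 μJ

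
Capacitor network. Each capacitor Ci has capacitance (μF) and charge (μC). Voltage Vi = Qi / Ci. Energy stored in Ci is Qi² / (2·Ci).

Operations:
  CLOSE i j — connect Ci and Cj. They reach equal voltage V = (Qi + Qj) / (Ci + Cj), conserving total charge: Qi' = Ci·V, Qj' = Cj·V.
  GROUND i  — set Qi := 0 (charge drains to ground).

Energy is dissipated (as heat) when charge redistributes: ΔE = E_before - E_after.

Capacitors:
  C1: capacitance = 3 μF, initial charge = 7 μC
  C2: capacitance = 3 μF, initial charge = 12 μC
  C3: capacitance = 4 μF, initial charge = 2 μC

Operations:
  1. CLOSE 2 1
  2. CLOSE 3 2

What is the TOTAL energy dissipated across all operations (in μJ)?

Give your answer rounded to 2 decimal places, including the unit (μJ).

Initial: C1(3μF, Q=7μC, V=2.33V), C2(3μF, Q=12μC, V=4.00V), C3(4μF, Q=2μC, V=0.50V)
Op 1: CLOSE 2-1: Q_total=19.00, C_total=6.00, V=3.17; Q2=9.50, Q1=9.50; dissipated=2.083
Op 2: CLOSE 3-2: Q_total=11.50, C_total=7.00, V=1.64; Q3=6.57, Q2=4.93; dissipated=6.095
Total dissipated: 8.179 μJ

Answer: 8.18 μJ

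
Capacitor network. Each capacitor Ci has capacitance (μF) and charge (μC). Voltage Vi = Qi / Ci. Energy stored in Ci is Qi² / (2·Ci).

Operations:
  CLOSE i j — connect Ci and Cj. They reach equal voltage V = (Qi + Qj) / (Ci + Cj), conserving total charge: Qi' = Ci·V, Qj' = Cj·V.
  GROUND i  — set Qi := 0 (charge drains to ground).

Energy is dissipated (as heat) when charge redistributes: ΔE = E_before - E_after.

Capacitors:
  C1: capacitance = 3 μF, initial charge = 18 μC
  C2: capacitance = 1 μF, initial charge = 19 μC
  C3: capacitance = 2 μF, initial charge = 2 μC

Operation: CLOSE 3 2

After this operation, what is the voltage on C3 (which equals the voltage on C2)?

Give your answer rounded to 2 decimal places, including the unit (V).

Initial: C1(3μF, Q=18μC, V=6.00V), C2(1μF, Q=19μC, V=19.00V), C3(2μF, Q=2μC, V=1.00V)
Op 1: CLOSE 3-2: Q_total=21.00, C_total=3.00, V=7.00; Q3=14.00, Q2=7.00; dissipated=108.000

Answer: 7.00 V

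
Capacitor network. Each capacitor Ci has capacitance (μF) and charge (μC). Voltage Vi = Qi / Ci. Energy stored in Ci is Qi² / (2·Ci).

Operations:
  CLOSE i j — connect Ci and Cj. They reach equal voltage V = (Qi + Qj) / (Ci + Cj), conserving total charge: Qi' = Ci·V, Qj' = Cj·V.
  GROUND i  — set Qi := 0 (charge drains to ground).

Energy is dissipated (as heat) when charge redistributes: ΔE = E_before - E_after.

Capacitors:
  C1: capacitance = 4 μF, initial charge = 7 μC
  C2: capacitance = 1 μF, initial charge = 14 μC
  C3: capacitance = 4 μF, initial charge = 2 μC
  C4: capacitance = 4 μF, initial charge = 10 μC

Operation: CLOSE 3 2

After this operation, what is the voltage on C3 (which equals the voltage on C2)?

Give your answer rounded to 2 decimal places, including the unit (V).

Answer: 3.20 V

Derivation:
Initial: C1(4μF, Q=7μC, V=1.75V), C2(1μF, Q=14μC, V=14.00V), C3(4μF, Q=2μC, V=0.50V), C4(4μF, Q=10μC, V=2.50V)
Op 1: CLOSE 3-2: Q_total=16.00, C_total=5.00, V=3.20; Q3=12.80, Q2=3.20; dissipated=72.900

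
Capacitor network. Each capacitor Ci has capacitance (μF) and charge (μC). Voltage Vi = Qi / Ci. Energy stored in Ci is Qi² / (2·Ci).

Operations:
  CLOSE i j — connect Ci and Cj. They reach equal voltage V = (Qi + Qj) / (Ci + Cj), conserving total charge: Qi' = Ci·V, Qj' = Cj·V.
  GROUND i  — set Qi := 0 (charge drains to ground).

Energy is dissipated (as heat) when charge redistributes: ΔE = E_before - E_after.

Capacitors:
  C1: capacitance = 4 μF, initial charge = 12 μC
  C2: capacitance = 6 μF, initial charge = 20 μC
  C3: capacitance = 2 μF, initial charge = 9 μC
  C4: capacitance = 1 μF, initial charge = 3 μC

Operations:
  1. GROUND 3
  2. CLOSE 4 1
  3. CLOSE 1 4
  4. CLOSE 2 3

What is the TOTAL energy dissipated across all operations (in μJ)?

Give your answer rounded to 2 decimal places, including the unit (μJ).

Answer: 28.58 μJ

Derivation:
Initial: C1(4μF, Q=12μC, V=3.00V), C2(6μF, Q=20μC, V=3.33V), C3(2μF, Q=9μC, V=4.50V), C4(1μF, Q=3μC, V=3.00V)
Op 1: GROUND 3: Q3=0; energy lost=20.250
Op 2: CLOSE 4-1: Q_total=15.00, C_total=5.00, V=3.00; Q4=3.00, Q1=12.00; dissipated=0.000
Op 3: CLOSE 1-4: Q_total=15.00, C_total=5.00, V=3.00; Q1=12.00, Q4=3.00; dissipated=0.000
Op 4: CLOSE 2-3: Q_total=20.00, C_total=8.00, V=2.50; Q2=15.00, Q3=5.00; dissipated=8.333
Total dissipated: 28.583 μJ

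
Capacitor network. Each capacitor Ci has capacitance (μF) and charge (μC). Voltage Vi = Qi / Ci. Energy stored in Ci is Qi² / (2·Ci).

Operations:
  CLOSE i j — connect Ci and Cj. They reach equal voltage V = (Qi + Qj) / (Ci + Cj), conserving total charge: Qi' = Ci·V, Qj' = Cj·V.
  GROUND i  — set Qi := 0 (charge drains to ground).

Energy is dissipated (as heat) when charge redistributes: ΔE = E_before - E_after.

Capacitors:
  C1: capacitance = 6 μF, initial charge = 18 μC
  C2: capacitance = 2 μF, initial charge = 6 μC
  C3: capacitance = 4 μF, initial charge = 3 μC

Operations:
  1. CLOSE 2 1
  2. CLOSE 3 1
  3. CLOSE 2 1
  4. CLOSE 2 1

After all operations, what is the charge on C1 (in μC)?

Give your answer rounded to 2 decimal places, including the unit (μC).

Initial: C1(6μF, Q=18μC, V=3.00V), C2(2μF, Q=6μC, V=3.00V), C3(4μF, Q=3μC, V=0.75V)
Op 1: CLOSE 2-1: Q_total=24.00, C_total=8.00, V=3.00; Q2=6.00, Q1=18.00; dissipated=0.000
Op 2: CLOSE 3-1: Q_total=21.00, C_total=10.00, V=2.10; Q3=8.40, Q1=12.60; dissipated=6.075
Op 3: CLOSE 2-1: Q_total=18.60, C_total=8.00, V=2.33; Q2=4.65, Q1=13.95; dissipated=0.608
Op 4: CLOSE 2-1: Q_total=18.60, C_total=8.00, V=2.33; Q2=4.65, Q1=13.95; dissipated=0.000
Final charges: Q1=13.95, Q2=4.65, Q3=8.40

Answer: 13.95 μC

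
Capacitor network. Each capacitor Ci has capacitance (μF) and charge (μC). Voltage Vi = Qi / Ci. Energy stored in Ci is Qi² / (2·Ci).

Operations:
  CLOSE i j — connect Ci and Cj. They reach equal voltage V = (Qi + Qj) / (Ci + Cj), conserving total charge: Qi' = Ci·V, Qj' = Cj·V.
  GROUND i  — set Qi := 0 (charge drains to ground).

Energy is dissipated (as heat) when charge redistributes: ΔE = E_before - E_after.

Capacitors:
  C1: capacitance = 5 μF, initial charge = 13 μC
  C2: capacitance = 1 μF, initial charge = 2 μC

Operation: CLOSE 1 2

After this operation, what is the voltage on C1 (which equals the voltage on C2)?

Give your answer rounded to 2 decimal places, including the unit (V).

Answer: 2.50 V

Derivation:
Initial: C1(5μF, Q=13μC, V=2.60V), C2(1μF, Q=2μC, V=2.00V)
Op 1: CLOSE 1-2: Q_total=15.00, C_total=6.00, V=2.50; Q1=12.50, Q2=2.50; dissipated=0.150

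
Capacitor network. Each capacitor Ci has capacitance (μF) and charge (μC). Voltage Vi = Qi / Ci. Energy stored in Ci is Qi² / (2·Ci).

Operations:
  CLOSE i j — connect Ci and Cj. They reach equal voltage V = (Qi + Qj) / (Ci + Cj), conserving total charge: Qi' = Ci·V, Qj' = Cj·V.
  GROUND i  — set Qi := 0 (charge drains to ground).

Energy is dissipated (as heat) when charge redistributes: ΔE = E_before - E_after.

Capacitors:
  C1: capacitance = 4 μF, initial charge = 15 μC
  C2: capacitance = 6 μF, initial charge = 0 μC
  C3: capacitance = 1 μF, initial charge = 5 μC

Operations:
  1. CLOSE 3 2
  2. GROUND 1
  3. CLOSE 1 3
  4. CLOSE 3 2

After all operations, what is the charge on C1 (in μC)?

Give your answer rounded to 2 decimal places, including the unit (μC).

Answer: 0.57 μC

Derivation:
Initial: C1(4μF, Q=15μC, V=3.75V), C2(6μF, Q=0μC, V=0.00V), C3(1μF, Q=5μC, V=5.00V)
Op 1: CLOSE 3-2: Q_total=5.00, C_total=7.00, V=0.71; Q3=0.71, Q2=4.29; dissipated=10.714
Op 2: GROUND 1: Q1=0; energy lost=28.125
Op 3: CLOSE 1-3: Q_total=0.71, C_total=5.00, V=0.14; Q1=0.57, Q3=0.14; dissipated=0.204
Op 4: CLOSE 3-2: Q_total=4.43, C_total=7.00, V=0.63; Q3=0.63, Q2=3.80; dissipated=0.140
Final charges: Q1=0.57, Q2=3.80, Q3=0.63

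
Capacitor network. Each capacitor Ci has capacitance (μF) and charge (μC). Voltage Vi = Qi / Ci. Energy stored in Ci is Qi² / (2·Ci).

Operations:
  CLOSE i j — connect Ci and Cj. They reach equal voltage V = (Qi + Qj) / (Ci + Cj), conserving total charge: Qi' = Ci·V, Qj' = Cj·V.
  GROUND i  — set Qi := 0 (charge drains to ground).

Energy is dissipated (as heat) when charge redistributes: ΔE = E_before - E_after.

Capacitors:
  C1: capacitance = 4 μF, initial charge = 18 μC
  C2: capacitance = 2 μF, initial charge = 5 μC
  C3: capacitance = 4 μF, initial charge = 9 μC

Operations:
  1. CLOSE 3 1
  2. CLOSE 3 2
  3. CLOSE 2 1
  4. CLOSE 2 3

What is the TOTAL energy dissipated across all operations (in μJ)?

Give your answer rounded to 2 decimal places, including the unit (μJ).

Initial: C1(4μF, Q=18μC, V=4.50V), C2(2μF, Q=5μC, V=2.50V), C3(4μF, Q=9μC, V=2.25V)
Op 1: CLOSE 3-1: Q_total=27.00, C_total=8.00, V=3.38; Q3=13.50, Q1=13.50; dissipated=5.062
Op 2: CLOSE 3-2: Q_total=18.50, C_total=6.00, V=3.08; Q3=12.33, Q2=6.17; dissipated=0.510
Op 3: CLOSE 2-1: Q_total=19.67, C_total=6.00, V=3.28; Q2=6.56, Q1=13.11; dissipated=0.057
Op 4: CLOSE 2-3: Q_total=18.89, C_total=6.00, V=3.15; Q2=6.30, Q3=12.59; dissipated=0.025
Total dissipated: 5.655 μJ

Answer: 5.65 μJ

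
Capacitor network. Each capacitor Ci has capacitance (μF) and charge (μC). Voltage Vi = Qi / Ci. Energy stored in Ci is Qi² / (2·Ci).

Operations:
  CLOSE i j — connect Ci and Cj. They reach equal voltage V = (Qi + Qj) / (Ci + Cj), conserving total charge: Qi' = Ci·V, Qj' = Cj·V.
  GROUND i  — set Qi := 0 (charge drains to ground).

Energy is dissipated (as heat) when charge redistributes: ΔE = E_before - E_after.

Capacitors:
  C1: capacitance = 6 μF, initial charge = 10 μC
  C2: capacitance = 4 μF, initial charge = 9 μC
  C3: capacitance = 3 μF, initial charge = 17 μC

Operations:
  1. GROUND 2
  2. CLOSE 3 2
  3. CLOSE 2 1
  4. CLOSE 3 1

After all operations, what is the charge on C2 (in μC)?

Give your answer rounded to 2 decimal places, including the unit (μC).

Initial: C1(6μF, Q=10μC, V=1.67V), C2(4μF, Q=9μC, V=2.25V), C3(3μF, Q=17μC, V=5.67V)
Op 1: GROUND 2: Q2=0; energy lost=10.125
Op 2: CLOSE 3-2: Q_total=17.00, C_total=7.00, V=2.43; Q3=7.29, Q2=9.71; dissipated=27.524
Op 3: CLOSE 2-1: Q_total=19.71, C_total=10.00, V=1.97; Q2=7.89, Q1=11.83; dissipated=0.697
Op 4: CLOSE 3-1: Q_total=19.11, C_total=9.00, V=2.12; Q3=6.37, Q1=12.74; dissipated=0.209
Final charges: Q1=12.74, Q2=7.89, Q3=6.37

Answer: 7.89 μC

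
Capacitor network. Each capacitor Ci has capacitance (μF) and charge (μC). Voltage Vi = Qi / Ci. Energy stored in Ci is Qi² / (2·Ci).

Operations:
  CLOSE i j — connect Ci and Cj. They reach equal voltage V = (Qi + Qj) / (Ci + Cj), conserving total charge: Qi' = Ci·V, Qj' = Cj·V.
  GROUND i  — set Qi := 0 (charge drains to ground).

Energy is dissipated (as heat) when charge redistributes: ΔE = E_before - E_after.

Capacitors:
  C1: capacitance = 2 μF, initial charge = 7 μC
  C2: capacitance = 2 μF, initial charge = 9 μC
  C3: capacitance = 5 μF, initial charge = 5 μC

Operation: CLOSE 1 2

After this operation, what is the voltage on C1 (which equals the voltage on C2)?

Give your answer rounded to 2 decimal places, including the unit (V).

Initial: C1(2μF, Q=7μC, V=3.50V), C2(2μF, Q=9μC, V=4.50V), C3(5μF, Q=5μC, V=1.00V)
Op 1: CLOSE 1-2: Q_total=16.00, C_total=4.00, V=4.00; Q1=8.00, Q2=8.00; dissipated=0.500

Answer: 4.00 V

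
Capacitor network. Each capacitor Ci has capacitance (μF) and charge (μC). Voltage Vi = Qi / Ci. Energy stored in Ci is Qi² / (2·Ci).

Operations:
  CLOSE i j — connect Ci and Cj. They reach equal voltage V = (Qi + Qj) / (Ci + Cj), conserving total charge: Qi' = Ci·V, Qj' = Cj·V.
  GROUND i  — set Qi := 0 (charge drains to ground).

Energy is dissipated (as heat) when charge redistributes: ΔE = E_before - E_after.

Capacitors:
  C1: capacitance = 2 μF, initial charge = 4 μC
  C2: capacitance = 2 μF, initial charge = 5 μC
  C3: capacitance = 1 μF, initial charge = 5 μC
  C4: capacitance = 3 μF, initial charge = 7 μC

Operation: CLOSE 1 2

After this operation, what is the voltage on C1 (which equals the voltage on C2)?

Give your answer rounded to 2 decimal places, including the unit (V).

Initial: C1(2μF, Q=4μC, V=2.00V), C2(2μF, Q=5μC, V=2.50V), C3(1μF, Q=5μC, V=5.00V), C4(3μF, Q=7μC, V=2.33V)
Op 1: CLOSE 1-2: Q_total=9.00, C_total=4.00, V=2.25; Q1=4.50, Q2=4.50; dissipated=0.125

Answer: 2.25 V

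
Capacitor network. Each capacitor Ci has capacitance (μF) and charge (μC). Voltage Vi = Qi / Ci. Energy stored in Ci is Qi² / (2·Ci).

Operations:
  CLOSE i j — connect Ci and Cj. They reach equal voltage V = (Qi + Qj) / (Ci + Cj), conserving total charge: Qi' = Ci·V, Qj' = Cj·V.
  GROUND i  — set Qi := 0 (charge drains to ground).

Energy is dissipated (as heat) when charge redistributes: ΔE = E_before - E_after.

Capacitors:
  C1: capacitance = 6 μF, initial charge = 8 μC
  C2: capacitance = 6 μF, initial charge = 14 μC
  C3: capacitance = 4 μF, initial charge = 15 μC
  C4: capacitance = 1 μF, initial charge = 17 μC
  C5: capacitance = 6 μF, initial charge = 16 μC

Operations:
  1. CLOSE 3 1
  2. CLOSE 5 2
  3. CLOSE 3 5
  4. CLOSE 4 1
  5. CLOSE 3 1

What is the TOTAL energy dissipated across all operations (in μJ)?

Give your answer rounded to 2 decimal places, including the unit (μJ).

Initial: C1(6μF, Q=8μC, V=1.33V), C2(6μF, Q=14μC, V=2.33V), C3(4μF, Q=15μC, V=3.75V), C4(1μF, Q=17μC, V=17.00V), C5(6μF, Q=16μC, V=2.67V)
Op 1: CLOSE 3-1: Q_total=23.00, C_total=10.00, V=2.30; Q3=9.20, Q1=13.80; dissipated=7.008
Op 2: CLOSE 5-2: Q_total=30.00, C_total=12.00, V=2.50; Q5=15.00, Q2=15.00; dissipated=0.167
Op 3: CLOSE 3-5: Q_total=24.20, C_total=10.00, V=2.42; Q3=9.68, Q5=14.52; dissipated=0.048
Op 4: CLOSE 4-1: Q_total=30.80, C_total=7.00, V=4.40; Q4=4.40, Q1=26.40; dissipated=92.610
Op 5: CLOSE 3-1: Q_total=36.08, C_total=10.00, V=3.61; Q3=14.43, Q1=21.65; dissipated=4.704
Total dissipated: 104.537 μJ

Answer: 104.54 μJ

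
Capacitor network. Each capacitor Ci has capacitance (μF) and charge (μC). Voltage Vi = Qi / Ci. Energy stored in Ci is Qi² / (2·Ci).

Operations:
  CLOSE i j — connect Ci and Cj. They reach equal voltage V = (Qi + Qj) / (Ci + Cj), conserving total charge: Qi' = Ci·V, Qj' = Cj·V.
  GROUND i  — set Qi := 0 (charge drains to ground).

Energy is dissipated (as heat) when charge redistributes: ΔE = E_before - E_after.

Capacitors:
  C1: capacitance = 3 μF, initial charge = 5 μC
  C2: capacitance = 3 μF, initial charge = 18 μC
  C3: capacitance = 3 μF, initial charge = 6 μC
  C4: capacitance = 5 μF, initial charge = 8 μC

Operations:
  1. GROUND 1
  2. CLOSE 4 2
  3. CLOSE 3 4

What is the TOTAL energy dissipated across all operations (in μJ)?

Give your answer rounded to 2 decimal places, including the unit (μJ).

Initial: C1(3μF, Q=5μC, V=1.67V), C2(3μF, Q=18μC, V=6.00V), C3(3μF, Q=6μC, V=2.00V), C4(5μF, Q=8μC, V=1.60V)
Op 1: GROUND 1: Q1=0; energy lost=4.167
Op 2: CLOSE 4-2: Q_total=26.00, C_total=8.00, V=3.25; Q4=16.25, Q2=9.75; dissipated=18.150
Op 3: CLOSE 3-4: Q_total=22.25, C_total=8.00, V=2.78; Q3=8.34, Q4=13.91; dissipated=1.465
Total dissipated: 23.782 μJ

Answer: 23.78 μJ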